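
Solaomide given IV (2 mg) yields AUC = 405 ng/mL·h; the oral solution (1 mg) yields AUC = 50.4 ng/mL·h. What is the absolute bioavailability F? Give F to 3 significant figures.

F = 0.249

F = (AUC_ev / D_ev) / (AUC_iv / D_iv)
  = (50.4/1) / (405/2)
  = 50.4 / 202.5 = 0.2489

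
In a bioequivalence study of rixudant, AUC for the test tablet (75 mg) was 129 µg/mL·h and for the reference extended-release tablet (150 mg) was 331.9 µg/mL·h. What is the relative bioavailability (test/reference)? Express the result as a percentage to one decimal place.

F_rel = (AUC_test/D_test) / (AUC_ref/D_ref)
      = (129/75) / (331.9/150)
      = 1.72 / 2.21267 = 0.7773 = 77.73%

F_rel = 77.7%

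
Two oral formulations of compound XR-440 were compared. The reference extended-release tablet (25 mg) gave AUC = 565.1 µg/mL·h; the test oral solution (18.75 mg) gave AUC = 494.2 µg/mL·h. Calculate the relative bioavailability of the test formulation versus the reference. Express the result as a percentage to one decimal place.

F_rel = 116.6%

F_rel = (AUC_test/D_test) / (AUC_ref/D_ref)
      = (494.2/18.75) / (565.1/25)
      = 26.3573 / 22.604 = 1.1660 = 116.60%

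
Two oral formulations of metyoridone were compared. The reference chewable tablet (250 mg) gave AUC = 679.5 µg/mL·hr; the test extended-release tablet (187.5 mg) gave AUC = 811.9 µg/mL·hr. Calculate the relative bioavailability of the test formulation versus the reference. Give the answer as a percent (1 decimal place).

F_rel = 159.3%

F_rel = (AUC_test/D_test) / (AUC_ref/D_ref)
      = (811.9/187.5) / (679.5/250)
      = 4.33013 / 2.718 = 1.5931 = 159.31%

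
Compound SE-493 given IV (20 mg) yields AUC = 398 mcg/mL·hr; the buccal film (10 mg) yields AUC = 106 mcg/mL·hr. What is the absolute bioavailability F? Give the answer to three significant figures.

F = (AUC_ev / D_ev) / (AUC_iv / D_iv)
  = (106/10) / (398/20)
  = 10.6 / 19.9 = 0.5327

F = 0.533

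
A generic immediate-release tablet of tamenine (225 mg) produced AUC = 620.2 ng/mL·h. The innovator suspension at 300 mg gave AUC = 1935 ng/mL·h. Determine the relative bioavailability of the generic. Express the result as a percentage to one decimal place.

F_rel = 42.7%

F_rel = (AUC_test/D_test) / (AUC_ref/D_ref)
      = (620.2/225) / (1935/300)
      = 2.75644 / 6.45 = 0.4274 = 42.74%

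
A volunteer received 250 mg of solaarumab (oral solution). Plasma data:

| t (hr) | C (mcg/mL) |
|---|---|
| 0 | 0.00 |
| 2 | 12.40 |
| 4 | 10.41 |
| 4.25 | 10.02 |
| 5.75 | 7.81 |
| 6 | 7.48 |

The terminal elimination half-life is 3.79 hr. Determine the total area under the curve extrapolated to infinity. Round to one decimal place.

AUC = 93.9 mcg/mL·hr

Trapezoidal AUC_0→6:
  [0→2]: (0.00+12.40)/2 × 2 = 12.4
  [2→4]: (12.40+10.41)/2 × 2 = 22.81
  [4→4.25]: (10.41+10.02)/2 × 0.25 = 2.55375
  [4.25→5.75]: (10.02+7.81)/2 × 1.5 = 13.3725
  [5.75→6]: (7.81+7.48)/2 × 0.25 = 1.91125
  Sum = 53.0475 mcg/mL·hr
k_e = ln2 / t½ = 0.693147 / 3.79 = 0.1829 hr^-1
Extrapolated tail: C_last / k_e = 7.48 / 0.1829 = 40.897
AUC_0→∞ = 53.0475 + 40.897 = 93.9445 mcg/mL·hr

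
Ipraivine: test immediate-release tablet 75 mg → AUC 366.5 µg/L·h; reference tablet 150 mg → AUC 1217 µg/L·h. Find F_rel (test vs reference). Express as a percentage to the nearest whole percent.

F_rel = (AUC_test/D_test) / (AUC_ref/D_ref)
      = (366.5/75) / (1217/150)
      = 4.88667 / 8.11333 = 0.6023 = 60.23%

F_rel = 60%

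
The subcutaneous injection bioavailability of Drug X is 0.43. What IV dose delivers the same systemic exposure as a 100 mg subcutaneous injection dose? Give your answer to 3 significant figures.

D_iv = 43.0 mg

Systemic exposure from an extravascular dose = F × D_ev, so the equivalent IV dose is F × D_ev.
D_iv = F × D_ev = 0.43 × 100 = 43 mg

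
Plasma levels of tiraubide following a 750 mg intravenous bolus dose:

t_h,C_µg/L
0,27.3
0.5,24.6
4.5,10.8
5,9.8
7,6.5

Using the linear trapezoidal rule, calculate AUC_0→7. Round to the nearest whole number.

AUC = 105 µg/L·h

Trapezoidal AUC_0→7:
  [0→0.5]: (27.3+24.6)/2 × 0.5 = 12.975
  [0.5→4.5]: (24.6+10.8)/2 × 4 = 70.8
  [4.5→5]: (10.8+9.8)/2 × 0.5 = 5.15
  [5→7]: (9.8+6.5)/2 × 2 = 16.3
  Sum = 105.225 µg/L·h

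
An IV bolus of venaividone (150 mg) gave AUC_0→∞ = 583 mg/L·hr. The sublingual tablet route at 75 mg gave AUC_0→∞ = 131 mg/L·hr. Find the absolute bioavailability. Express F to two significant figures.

F = (AUC_ev / D_ev) / (AUC_iv / D_iv)
  = (131/75) / (583/150)
  = 1.74667 / 3.88667 = 0.4494

F = 0.45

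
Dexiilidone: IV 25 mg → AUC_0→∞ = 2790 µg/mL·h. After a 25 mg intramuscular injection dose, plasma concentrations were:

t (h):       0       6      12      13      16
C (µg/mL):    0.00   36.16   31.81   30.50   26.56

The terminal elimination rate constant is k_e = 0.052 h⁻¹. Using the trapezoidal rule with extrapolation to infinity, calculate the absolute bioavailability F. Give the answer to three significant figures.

F = 0.337

Trapezoidal AUC_0→16 (intramuscular injection):
  [0→6]: (0.00+36.16)/2 × 6 = 108.48
  [6→12]: (36.16+31.81)/2 × 6 = 203.91
  [12→13]: (31.81+30.50)/2 × 1 = 31.155
  [13→16]: (30.50+26.56)/2 × 3 = 85.59
  Sum = 429.135 µg/mL·h
Tail: C_last/k_e = 26.56/0.052 = 510.769
AUC_0→∞ (intramuscular injection) = 429.135 + 510.769 = 939.904 µg/mL·h
F = (AUC_ev/D_ev)/(AUC_iv/D_iv) = (939.904/25)/(2790/25) = 37.59616/111.6 = 0.3369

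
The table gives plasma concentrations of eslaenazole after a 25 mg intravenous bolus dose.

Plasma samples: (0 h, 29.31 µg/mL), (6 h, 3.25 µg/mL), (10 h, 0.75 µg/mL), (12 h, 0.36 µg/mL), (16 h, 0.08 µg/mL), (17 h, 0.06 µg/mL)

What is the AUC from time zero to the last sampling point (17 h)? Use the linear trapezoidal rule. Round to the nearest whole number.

Trapezoidal AUC_0→17:
  [0→6]: (29.31+3.25)/2 × 6 = 97.68
  [6→10]: (3.25+0.75)/2 × 4 = 8.0
  [10→12]: (0.75+0.36)/2 × 2 = 1.11
  [12→16]: (0.36+0.08)/2 × 4 = 0.88
  [16→17]: (0.08+0.06)/2 × 1 = 0.07
  Sum = 107.74 µg/mL·h

AUC = 108 µg/mL·h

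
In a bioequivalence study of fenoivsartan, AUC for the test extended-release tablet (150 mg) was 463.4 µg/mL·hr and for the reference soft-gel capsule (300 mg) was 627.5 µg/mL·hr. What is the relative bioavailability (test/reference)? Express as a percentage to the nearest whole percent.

F_rel = 148%

F_rel = (AUC_test/D_test) / (AUC_ref/D_ref)
      = (463.4/150) / (627.5/300)
      = 3.08933 / 2.09167 = 1.4770 = 147.70%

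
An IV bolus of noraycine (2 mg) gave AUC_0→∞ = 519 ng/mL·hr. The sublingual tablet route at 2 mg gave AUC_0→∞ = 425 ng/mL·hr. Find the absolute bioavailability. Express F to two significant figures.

F = (AUC_ev / D_ev) / (AUC_iv / D_iv)
  = (425/2) / (519/2)
  = 212.5 / 259.5 = 0.8189

F = 0.82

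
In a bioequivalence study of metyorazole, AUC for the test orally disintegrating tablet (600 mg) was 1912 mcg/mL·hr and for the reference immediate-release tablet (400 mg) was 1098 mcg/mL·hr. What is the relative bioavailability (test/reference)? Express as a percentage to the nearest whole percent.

F_rel = (AUC_test/D_test) / (AUC_ref/D_ref)
      = (1912/600) / (1098/400)
      = 3.18667 / 2.745 = 1.1609 = 116.09%

F_rel = 116%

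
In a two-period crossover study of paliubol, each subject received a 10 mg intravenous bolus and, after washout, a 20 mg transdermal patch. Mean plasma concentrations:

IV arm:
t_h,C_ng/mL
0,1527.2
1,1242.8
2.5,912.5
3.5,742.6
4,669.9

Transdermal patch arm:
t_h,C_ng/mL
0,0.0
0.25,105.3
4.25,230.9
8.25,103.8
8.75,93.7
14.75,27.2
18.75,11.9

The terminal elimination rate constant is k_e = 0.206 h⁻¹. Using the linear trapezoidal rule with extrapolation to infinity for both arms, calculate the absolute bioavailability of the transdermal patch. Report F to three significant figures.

Trapezoidal AUC_0→4 (IV):
  [0→1]: (1527.2+1242.8)/2 × 1 = 1385.0
  [1→2.5]: (1242.8+912.5)/2 × 1.5 = 1616.475
  [2.5→3.5]: (912.5+742.6)/2 × 1 = 827.55
  [3.5→4]: (742.6+669.9)/2 × 0.5 = 353.125
  Sum = 4182.15 ng/mL·h
IV tail: 669.9/0.206 = 3251.942; AUC_iv,0→∞ = 4182.15 + 3251.942 = 7434.092 ng/mL·h
Trapezoidal AUC_0→18.75 (transdermal patch):
  [0→0.25]: (0.0+105.3)/2 × 0.25 = 13.1625
  [0.25→4.25]: (105.3+230.9)/2 × 4 = 672.4
  [4.25→8.25]: (230.9+103.8)/2 × 4 = 669.4
  [8.25→8.75]: (103.8+93.7)/2 × 0.5 = 49.375
  [8.75→14.75]: (93.7+27.2)/2 × 6 = 362.7
  [14.75→18.75]: (27.2+11.9)/2 × 4 = 78.2
  Sum = 1845.2375 ng/mL·h
transdermal patch tail: 11.9/0.206 = 57.767; AUC_ev,0→∞ = 1845.2375 + 57.767 = 1903.0045 ng/mL·h
F = (AUC_ev/D_ev)/(AUC_iv/D_iv) = (1903.0045/20)/(7434.092/10) = 95.150225/743.4092 = 0.1280

F = 0.128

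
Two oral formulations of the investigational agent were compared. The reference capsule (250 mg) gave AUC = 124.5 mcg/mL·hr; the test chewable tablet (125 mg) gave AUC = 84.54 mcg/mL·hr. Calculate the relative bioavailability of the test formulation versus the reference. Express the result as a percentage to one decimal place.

F_rel = (AUC_test/D_test) / (AUC_ref/D_ref)
      = (84.54/125) / (124.5/250)
      = 0.67632 / 0.498 = 1.3581 = 135.81%

F_rel = 135.8%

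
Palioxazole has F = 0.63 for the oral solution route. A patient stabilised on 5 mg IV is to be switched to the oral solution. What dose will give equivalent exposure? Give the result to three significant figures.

D_oral = 7.94 mg

For equal systemic exposure: F × D_ev = D_iv
D_ev = D_iv / F = 5 / 0.63 = 7.93651 mg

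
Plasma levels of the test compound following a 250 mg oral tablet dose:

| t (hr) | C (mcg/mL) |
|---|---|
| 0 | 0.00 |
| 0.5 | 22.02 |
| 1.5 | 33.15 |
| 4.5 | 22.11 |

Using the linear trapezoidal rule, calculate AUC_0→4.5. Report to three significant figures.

Trapezoidal AUC_0→4.5:
  [0→0.5]: (0.00+22.02)/2 × 0.5 = 5.505
  [0.5→1.5]: (22.02+33.15)/2 × 1 = 27.585
  [1.5→4.5]: (33.15+22.11)/2 × 3 = 82.89
  Sum = 115.98 mcg/mL·hr

AUC = 116 mcg/mL·hr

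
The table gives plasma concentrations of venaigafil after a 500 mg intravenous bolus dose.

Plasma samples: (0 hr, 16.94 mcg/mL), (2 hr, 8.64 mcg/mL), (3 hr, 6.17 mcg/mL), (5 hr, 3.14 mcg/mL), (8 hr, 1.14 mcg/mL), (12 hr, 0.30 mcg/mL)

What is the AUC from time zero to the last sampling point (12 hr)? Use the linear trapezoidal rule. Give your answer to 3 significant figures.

Trapezoidal AUC_0→12:
  [0→2]: (16.94+8.64)/2 × 2 = 25.58
  [2→3]: (8.64+6.17)/2 × 1 = 7.405
  [3→5]: (6.17+3.14)/2 × 2 = 9.31
  [5→8]: (3.14+1.14)/2 × 3 = 6.42
  [8→12]: (1.14+0.30)/2 × 4 = 2.88
  Sum = 51.595 mcg/mL·hr

AUC = 51.6 mcg/mL·hr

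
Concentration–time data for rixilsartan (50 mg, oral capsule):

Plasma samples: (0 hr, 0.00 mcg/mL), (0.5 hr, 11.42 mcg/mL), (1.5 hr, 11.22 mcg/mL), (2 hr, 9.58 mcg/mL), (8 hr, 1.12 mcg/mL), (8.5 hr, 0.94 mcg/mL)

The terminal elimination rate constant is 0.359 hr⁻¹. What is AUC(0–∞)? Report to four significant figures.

AUC = 54.61 mcg/mL·hr

Trapezoidal AUC_0→8.5:
  [0→0.5]: (0.00+11.42)/2 × 0.5 = 2.855
  [0.5→1.5]: (11.42+11.22)/2 × 1 = 11.32
  [1.5→2]: (11.22+9.58)/2 × 0.5 = 5.2
  [2→8]: (9.58+1.12)/2 × 6 = 32.1
  [8→8.5]: (1.12+0.94)/2 × 0.5 = 0.515
  Sum = 51.99 mcg/mL·hr
Extrapolated tail: C_last / k_e = 0.94 / 0.359 = 2.618
AUC_0→∞ = 51.99 + 2.618 = 54.608 mcg/mL·hr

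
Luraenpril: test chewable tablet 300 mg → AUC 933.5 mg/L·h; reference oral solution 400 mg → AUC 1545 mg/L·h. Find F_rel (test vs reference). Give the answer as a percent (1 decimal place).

F_rel = (AUC_test/D_test) / (AUC_ref/D_ref)
      = (933.5/300) / (1545/400)
      = 3.11167 / 3.8625 = 0.8056 = 80.56%

F_rel = 80.6%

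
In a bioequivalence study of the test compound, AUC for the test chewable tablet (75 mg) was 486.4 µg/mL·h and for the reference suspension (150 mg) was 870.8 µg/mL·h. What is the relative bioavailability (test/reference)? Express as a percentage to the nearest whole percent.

F_rel = (AUC_test/D_test) / (AUC_ref/D_ref)
      = (486.4/75) / (870.8/150)
      = 6.48533 / 5.80533 = 1.1171 = 111.71%

F_rel = 112%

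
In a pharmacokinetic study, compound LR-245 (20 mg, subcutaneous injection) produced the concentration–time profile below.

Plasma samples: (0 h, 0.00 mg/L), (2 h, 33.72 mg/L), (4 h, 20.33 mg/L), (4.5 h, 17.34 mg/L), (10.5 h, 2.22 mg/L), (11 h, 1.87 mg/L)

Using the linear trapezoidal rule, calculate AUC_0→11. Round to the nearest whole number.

AUC = 157 mg/L·h

Trapezoidal AUC_0→11:
  [0→2]: (0.00+33.72)/2 × 2 = 33.72
  [2→4]: (33.72+20.33)/2 × 2 = 54.05
  [4→4.5]: (20.33+17.34)/2 × 0.5 = 9.4175
  [4.5→10.5]: (17.34+2.22)/2 × 6 = 58.68
  [10.5→11]: (2.22+1.87)/2 × 0.5 = 1.0225
  Sum = 156.89 mg/L·h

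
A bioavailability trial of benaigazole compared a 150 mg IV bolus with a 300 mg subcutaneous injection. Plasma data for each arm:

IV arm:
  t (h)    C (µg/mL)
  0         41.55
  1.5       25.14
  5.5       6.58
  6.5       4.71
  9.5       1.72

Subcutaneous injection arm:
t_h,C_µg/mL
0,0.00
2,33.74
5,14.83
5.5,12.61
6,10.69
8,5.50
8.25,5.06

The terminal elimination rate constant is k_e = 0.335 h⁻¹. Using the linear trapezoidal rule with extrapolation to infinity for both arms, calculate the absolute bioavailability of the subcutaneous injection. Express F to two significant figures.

Trapezoidal AUC_0→9.5 (IV):
  [0→1.5]: (41.55+25.14)/2 × 1.5 = 50.0175
  [1.5→5.5]: (25.14+6.58)/2 × 4 = 63.44
  [5.5→6.5]: (6.58+4.71)/2 × 1 = 5.645
  [6.5→9.5]: (4.71+1.72)/2 × 3 = 9.645
  Sum = 128.7475 µg/mL·h
IV tail: 1.72/0.335 = 5.134; AUC_iv,0→∞ = 128.7475 + 5.134 = 133.8815 µg/mL·h
Trapezoidal AUC_0→8.25 (subcutaneous injection):
  [0→2]: (0.00+33.74)/2 × 2 = 33.74
  [2→5]: (33.74+14.83)/2 × 3 = 72.855
  [5→5.5]: (14.83+12.61)/2 × 0.5 = 6.86
  [5.5→6]: (12.61+10.69)/2 × 0.5 = 5.825
  [6→8]: (10.69+5.50)/2 × 2 = 16.19
  [8→8.25]: (5.50+5.06)/2 × 0.25 = 1.32
  Sum = 136.79 µg/mL·h
subcutaneous injection tail: 5.06/0.335 = 15.104; AUC_ev,0→∞ = 136.79 + 15.104 = 151.894 µg/mL·h
F = (AUC_ev/D_ev)/(AUC_iv/D_iv) = (151.894/300)/(133.8815/150) = 0.506313/0.892543 = 0.5673

F = 0.57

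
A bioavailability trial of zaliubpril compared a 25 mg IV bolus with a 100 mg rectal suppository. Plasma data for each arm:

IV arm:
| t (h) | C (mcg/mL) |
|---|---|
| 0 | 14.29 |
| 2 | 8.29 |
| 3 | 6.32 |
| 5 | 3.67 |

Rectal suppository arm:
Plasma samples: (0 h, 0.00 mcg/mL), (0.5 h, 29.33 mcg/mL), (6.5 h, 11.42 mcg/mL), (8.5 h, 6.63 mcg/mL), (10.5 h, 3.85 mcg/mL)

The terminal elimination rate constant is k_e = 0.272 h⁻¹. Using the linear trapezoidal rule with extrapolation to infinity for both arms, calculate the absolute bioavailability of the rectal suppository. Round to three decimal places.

Trapezoidal AUC_0→5 (IV):
  [0→2]: (14.29+8.29)/2 × 2 = 22.58
  [2→3]: (8.29+6.32)/2 × 1 = 7.305
  [3→5]: (6.32+3.67)/2 × 2 = 9.99
  Sum = 39.875 mcg/mL·h
IV tail: 3.67/0.272 = 13.493; AUC_iv,0→∞ = 39.875 + 13.493 = 53.368 mcg/mL·h
Trapezoidal AUC_0→10.5 (rectal suppository):
  [0→0.5]: (0.00+29.33)/2 × 0.5 = 7.3325
  [0.5→6.5]: (29.33+11.42)/2 × 6 = 122.25
  [6.5→8.5]: (11.42+6.63)/2 × 2 = 18.05
  [8.5→10.5]: (6.63+3.85)/2 × 2 = 10.48
  Sum = 158.1125 mcg/mL·h
rectal suppository tail: 3.85/0.272 = 14.154; AUC_ev,0→∞ = 158.1125 + 14.154 = 172.2665 mcg/mL·h
F = (AUC_ev/D_ev)/(AUC_iv/D_iv) = (172.2665/100)/(53.368/25) = 1.722665/2.13472 = 0.8070

F = 0.807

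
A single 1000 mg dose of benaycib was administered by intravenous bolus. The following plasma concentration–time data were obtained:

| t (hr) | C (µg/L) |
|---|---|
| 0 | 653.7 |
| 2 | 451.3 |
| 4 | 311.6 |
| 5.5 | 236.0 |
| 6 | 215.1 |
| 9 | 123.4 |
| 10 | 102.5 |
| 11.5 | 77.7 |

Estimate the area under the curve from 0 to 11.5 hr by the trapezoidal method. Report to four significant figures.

AUC = 3147 µg/L·hr

Trapezoidal AUC_0→11.5:
  [0→2]: (653.7+451.3)/2 × 2 = 1105.0
  [2→4]: (451.3+311.6)/2 × 2 = 762.9
  [4→5.5]: (311.6+236.0)/2 × 1.5 = 410.7
  [5.5→6]: (236.0+215.1)/2 × 0.5 = 112.775
  [6→9]: (215.1+123.4)/2 × 3 = 507.75
  [9→10]: (123.4+102.5)/2 × 1 = 112.95
  [10→11.5]: (102.5+77.7)/2 × 1.5 = 135.15
  Sum = 3147.225 µg/L·hr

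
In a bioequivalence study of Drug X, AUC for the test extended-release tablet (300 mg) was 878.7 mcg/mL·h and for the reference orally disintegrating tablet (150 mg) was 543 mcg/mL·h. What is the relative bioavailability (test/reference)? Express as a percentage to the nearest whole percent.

F_rel = (AUC_test/D_test) / (AUC_ref/D_ref)
      = (878.7/300) / (543/150)
      = 2.929 / 3.62 = 0.8091 = 80.91%

F_rel = 81%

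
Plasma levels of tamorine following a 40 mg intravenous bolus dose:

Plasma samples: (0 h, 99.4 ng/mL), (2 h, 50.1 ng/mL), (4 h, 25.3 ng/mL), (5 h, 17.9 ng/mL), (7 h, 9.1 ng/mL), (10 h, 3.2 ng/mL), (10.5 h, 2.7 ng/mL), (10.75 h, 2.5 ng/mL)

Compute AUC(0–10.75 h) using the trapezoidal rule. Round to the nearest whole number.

AUC = 294 ng/mL·h

Trapezoidal AUC_0→10.75:
  [0→2]: (99.4+50.1)/2 × 2 = 149.5
  [2→4]: (50.1+25.3)/2 × 2 = 75.4
  [4→5]: (25.3+17.9)/2 × 1 = 21.6
  [5→7]: (17.9+9.1)/2 × 2 = 27.0
  [7→10]: (9.1+3.2)/2 × 3 = 18.45
  [10→10.5]: (3.2+2.7)/2 × 0.5 = 1.475
  [10.5→10.75]: (2.7+2.5)/2 × 0.25 = 0.65
  Sum = 294.075 ng/mL·h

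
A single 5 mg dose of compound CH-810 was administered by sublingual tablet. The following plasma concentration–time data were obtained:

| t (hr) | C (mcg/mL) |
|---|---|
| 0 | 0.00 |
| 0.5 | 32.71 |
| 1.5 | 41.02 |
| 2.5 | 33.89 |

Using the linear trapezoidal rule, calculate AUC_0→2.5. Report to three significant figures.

Trapezoidal AUC_0→2.5:
  [0→0.5]: (0.00+32.71)/2 × 0.5 = 8.1775
  [0.5→1.5]: (32.71+41.02)/2 × 1 = 36.865
  [1.5→2.5]: (41.02+33.89)/2 × 1 = 37.455
  Sum = 82.4975 mcg/mL·hr

AUC = 82.5 mcg/mL·hr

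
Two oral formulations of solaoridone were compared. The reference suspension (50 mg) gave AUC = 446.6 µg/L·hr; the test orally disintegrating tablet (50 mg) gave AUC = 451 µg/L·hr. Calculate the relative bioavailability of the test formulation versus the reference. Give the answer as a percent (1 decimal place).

F_rel = 101.0%

F_rel = (AUC_test/D_test) / (AUC_ref/D_ref)
      = (451/50) / (446.6/50)
      = 9.02 / 8.932 = 1.0099 = 100.99%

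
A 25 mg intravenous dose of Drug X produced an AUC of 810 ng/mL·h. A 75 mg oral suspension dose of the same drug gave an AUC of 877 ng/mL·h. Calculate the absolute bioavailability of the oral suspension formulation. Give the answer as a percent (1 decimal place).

F = (AUC_ev / D_ev) / (AUC_iv / D_iv)
  = (877/75) / (810/25)
  = 11.6933 / 32.4 = 0.3609
  = 36.09%

F = 36.1%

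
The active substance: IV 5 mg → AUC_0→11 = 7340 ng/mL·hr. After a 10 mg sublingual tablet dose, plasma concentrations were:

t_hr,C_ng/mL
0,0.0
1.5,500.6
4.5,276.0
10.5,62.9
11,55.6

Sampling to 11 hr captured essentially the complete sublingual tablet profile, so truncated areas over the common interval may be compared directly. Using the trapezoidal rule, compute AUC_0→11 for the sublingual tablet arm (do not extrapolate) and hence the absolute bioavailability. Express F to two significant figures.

F = 0.18

Trapezoidal AUC_0→11 (sublingual tablet):
  [0→1.5]: (0.0+500.6)/2 × 1.5 = 375.45
  [1.5→4.5]: (500.6+276.0)/2 × 3 = 1164.9
  [4.5→10.5]: (276.0+62.9)/2 × 6 = 1016.7
  [10.5→11]: (62.9+55.6)/2 × 0.5 = 29.625
  Sum = 2586.675 ng/mL·hr
F = (AUC_ev/D_ev)/(AUC_iv/D_iv) = (2586.675/10)/(7340/5) = 258.6675/1468 = 0.1762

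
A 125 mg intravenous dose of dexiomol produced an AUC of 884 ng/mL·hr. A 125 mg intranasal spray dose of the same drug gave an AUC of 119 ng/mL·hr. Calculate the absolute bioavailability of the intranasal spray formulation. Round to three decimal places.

F = (AUC_ev / D_ev) / (AUC_iv / D_iv)
  = (119/125) / (884/125)
  = 0.952 / 7.072 = 0.1346

F = 0.135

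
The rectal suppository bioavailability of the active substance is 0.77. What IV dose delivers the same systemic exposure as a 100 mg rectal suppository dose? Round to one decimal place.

Systemic exposure from an extravascular dose = F × D_ev, so the equivalent IV dose is F × D_ev.
D_iv = F × D_ev = 0.77 × 100 = 77 mg

D_iv = 77.0 mg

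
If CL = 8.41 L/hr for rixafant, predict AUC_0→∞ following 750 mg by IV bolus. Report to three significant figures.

AUC_0→∞ = Dose_iv / CL
        = 750 / 8.41 = 89.1795 mg/L·hr

AUC = 89.2 mg/L·hr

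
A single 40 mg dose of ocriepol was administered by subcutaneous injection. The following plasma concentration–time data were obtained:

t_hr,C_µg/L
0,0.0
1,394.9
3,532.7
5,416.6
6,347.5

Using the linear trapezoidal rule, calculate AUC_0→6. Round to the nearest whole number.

Trapezoidal AUC_0→6:
  [0→1]: (0.0+394.9)/2 × 1 = 197.45
  [1→3]: (394.9+532.7)/2 × 2 = 927.6
  [3→5]: (532.7+416.6)/2 × 2 = 949.3
  [5→6]: (416.6+347.5)/2 × 1 = 382.05
  Sum = 2456.4 µg/L·hr

AUC = 2456 µg/L·hr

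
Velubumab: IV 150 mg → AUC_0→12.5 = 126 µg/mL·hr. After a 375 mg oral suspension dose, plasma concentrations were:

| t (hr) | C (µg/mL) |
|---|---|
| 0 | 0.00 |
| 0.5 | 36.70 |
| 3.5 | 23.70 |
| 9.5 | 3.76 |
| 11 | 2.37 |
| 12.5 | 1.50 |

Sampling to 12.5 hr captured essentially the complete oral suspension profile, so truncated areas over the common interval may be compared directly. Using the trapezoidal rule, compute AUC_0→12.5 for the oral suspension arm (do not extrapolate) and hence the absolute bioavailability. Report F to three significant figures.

Trapezoidal AUC_0→12.5 (oral suspension):
  [0→0.5]: (0.00+36.70)/2 × 0.5 = 9.175
  [0.5→3.5]: (36.70+23.70)/2 × 3 = 90.6
  [3.5→9.5]: (23.70+3.76)/2 × 6 = 82.38
  [9.5→11]: (3.76+2.37)/2 × 1.5 = 4.5975
  [11→12.5]: (2.37+1.50)/2 × 1.5 = 2.9025
  Sum = 189.655 µg/mL·hr
F = (AUC_ev/D_ev)/(AUC_iv/D_iv) = (189.655/375)/(126/150) = 0.505747/0.84 = 0.6021

F = 0.602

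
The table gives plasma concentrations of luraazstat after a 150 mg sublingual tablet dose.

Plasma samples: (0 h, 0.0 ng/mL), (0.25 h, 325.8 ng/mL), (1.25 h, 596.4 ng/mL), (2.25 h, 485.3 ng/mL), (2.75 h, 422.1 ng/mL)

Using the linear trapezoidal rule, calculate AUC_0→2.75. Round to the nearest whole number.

Trapezoidal AUC_0→2.75:
  [0→0.25]: (0.0+325.8)/2 × 0.25 = 40.725
  [0.25→1.25]: (325.8+596.4)/2 × 1 = 461.1
  [1.25→2.25]: (596.4+485.3)/2 × 1 = 540.85
  [2.25→2.75]: (485.3+422.1)/2 × 0.5 = 226.85
  Sum = 1269.525 ng/mL·h

AUC = 1270 ng/mL·h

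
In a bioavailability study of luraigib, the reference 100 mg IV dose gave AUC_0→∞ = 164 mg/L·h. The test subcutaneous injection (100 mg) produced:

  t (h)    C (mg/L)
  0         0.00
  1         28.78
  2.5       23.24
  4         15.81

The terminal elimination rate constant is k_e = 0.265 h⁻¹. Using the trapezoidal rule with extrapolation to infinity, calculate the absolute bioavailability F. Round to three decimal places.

Trapezoidal AUC_0→4 (subcutaneous injection):
  [0→1]: (0.00+28.78)/2 × 1 = 14.39
  [1→2.5]: (28.78+23.24)/2 × 1.5 = 39.015
  [2.5→4]: (23.24+15.81)/2 × 1.5 = 29.2875
  Sum = 82.6925 mg/L·h
Tail: C_last/k_e = 15.81/0.265 = 59.660
AUC_0→∞ (subcutaneous injection) = 82.6925 + 59.660 = 142.3525 mg/L·h
F = (AUC_ev/D_ev)/(AUC_iv/D_iv) = (142.3525/100)/(164/100) = 1.423525/1.64 = 0.8680

F = 0.868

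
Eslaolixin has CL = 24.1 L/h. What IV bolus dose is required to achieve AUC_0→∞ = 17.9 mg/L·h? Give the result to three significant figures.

Dose = 431 mg

Dose_iv = CL × AUC_0→∞
     = 24.1 × 17.9 = 431.39 mg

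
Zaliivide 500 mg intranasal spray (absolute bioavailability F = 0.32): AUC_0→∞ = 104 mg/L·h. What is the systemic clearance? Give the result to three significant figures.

CL = 1.54 L/h

CL = F × Dose / AUC_0→∞
   = 0.32 × 500 / 104 = 1.53846 L/h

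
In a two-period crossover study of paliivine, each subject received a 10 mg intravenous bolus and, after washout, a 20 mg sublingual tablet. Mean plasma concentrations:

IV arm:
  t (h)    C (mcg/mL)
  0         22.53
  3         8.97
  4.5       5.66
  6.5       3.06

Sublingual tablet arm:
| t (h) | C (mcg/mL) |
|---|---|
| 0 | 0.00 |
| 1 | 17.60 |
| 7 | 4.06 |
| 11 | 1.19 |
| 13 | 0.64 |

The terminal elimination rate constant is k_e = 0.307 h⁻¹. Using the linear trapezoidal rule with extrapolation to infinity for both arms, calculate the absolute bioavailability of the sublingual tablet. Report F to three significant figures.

Trapezoidal AUC_0→6.5 (IV):
  [0→3]: (22.53+8.97)/2 × 3 = 47.25
  [3→4.5]: (8.97+5.66)/2 × 1.5 = 10.9725
  [4.5→6.5]: (5.66+3.06)/2 × 2 = 8.72
  Sum = 66.9425 mcg/mL·h
IV tail: 3.06/0.307 = 9.967; AUC_iv,0→∞ = 66.9425 + 9.967 = 76.9095 mcg/mL·h
Trapezoidal AUC_0→13 (sublingual tablet):
  [0→1]: (0.00+17.60)/2 × 1 = 8.8
  [1→7]: (17.60+4.06)/2 × 6 = 64.98
  [7→11]: (4.06+1.19)/2 × 4 = 10.5
  [11→13]: (1.19+0.64)/2 × 2 = 1.83
  Sum = 86.11 mcg/mL·h
sublingual tablet tail: 0.64/0.307 = 2.085; AUC_ev,0→∞ = 86.11 + 2.085 = 88.195 mcg/mL·h
F = (AUC_ev/D_ev)/(AUC_iv/D_iv) = (88.195/20)/(76.9095/10) = 4.40975/7.69095 = 0.5734

F = 0.573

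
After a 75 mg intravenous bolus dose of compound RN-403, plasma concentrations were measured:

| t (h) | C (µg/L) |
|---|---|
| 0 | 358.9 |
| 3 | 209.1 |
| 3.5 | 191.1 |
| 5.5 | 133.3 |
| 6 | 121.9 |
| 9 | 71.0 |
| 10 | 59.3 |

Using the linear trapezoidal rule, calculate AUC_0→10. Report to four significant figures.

Trapezoidal AUC_0→10:
  [0→3]: (358.9+209.1)/2 × 3 = 852.0
  [3→3.5]: (209.1+191.1)/2 × 0.5 = 100.05
  [3.5→5.5]: (191.1+133.3)/2 × 2 = 324.4
  [5.5→6]: (133.3+121.9)/2 × 0.5 = 63.8
  [6→9]: (121.9+71.0)/2 × 3 = 289.35
  [9→10]: (71.0+59.3)/2 × 1 = 65.15
  Sum = 1694.75 µg/L·h

AUC = 1695 µg/L·h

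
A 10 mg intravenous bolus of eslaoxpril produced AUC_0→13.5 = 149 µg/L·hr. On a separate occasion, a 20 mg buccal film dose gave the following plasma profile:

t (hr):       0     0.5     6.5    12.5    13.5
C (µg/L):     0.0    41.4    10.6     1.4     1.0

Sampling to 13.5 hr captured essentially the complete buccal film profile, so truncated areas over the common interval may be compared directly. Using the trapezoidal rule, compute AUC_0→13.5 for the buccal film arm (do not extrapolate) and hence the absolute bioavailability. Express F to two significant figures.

F = 0.68

Trapezoidal AUC_0→13.5 (buccal film):
  [0→0.5]: (0.0+41.4)/2 × 0.5 = 10.35
  [0.5→6.5]: (41.4+10.6)/2 × 6 = 156.0
  [6.5→12.5]: (10.6+1.4)/2 × 6 = 36.0
  [12.5→13.5]: (1.4+1.0)/2 × 1 = 1.2
  Sum = 203.55 µg/L·hr
F = (AUC_ev/D_ev)/(AUC_iv/D_iv) = (203.55/20)/(149/10) = 10.1775/14.9 = 0.6831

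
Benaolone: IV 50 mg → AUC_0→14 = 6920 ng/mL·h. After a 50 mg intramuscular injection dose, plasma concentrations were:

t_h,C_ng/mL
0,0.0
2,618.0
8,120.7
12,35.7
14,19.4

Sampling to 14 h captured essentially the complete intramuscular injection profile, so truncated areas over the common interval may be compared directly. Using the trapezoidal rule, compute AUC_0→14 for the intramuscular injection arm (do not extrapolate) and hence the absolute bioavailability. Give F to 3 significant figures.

F = 0.463

Trapezoidal AUC_0→14 (intramuscular injection):
  [0→2]: (0.0+618.0)/2 × 2 = 618.0
  [2→8]: (618.0+120.7)/2 × 6 = 2216.1
  [8→12]: (120.7+35.7)/2 × 4 = 312.8
  [12→14]: (35.7+19.4)/2 × 2 = 55.1
  Sum = 3202.0 ng/mL·h
F = (AUC_ev/D_ev)/(AUC_iv/D_iv) = (3202.0/50)/(6920/50) = 64.04/138.4 = 0.4627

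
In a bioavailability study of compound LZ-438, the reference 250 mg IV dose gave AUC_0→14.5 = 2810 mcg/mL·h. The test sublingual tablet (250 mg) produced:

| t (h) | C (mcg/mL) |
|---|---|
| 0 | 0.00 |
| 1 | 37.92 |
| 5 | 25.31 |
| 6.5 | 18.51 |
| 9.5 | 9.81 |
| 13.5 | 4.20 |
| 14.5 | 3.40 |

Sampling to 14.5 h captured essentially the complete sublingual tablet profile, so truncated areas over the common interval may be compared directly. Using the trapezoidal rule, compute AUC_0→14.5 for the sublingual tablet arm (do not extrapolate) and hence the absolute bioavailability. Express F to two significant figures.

F = 0.090

Trapezoidal AUC_0→14.5 (sublingual tablet):
  [0→1]: (0.00+37.92)/2 × 1 = 18.96
  [1→5]: (37.92+25.31)/2 × 4 = 126.46
  [5→6.5]: (25.31+18.51)/2 × 1.5 = 32.865
  [6.5→9.5]: (18.51+9.81)/2 × 3 = 42.48
  [9.5→13.5]: (9.81+4.20)/2 × 4 = 28.02
  [13.5→14.5]: (4.20+3.40)/2 × 1 = 3.8
  Sum = 252.585 mcg/mL·h
F = (AUC_ev/D_ev)/(AUC_iv/D_iv) = (252.585/250)/(2810/250) = 1.01034/11.24 = 0.0899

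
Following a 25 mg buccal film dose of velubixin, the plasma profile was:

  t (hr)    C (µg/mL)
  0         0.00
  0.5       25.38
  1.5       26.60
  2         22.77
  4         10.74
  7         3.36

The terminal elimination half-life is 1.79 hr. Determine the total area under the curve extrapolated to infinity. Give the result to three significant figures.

Trapezoidal AUC_0→7:
  [0→0.5]: (0.00+25.38)/2 × 0.5 = 6.345
  [0.5→1.5]: (25.38+26.60)/2 × 1 = 25.99
  [1.5→2]: (26.60+22.77)/2 × 0.5 = 12.3425
  [2→4]: (22.77+10.74)/2 × 2 = 33.51
  [4→7]: (10.74+3.36)/2 × 3 = 21.15
  Sum = 99.3375 µg/mL·hr
k_e = ln2 / t½ = 0.693147 / 1.79 = 0.3872 hr^-1
Extrapolated tail: C_last / k_e = 3.36 / 0.3872 = 8.678
AUC_0→∞ = 99.3375 + 8.678 = 108.0155 µg/mL·hr

AUC = 108 µg/mL·hr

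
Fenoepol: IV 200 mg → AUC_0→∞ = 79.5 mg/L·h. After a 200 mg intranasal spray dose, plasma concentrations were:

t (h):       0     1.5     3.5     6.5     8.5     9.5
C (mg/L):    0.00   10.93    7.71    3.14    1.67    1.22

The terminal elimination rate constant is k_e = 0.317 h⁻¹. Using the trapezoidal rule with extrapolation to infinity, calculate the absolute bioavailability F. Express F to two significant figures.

F = 0.67

Trapezoidal AUC_0→9.5 (intranasal spray):
  [0→1.5]: (0.00+10.93)/2 × 1.5 = 8.1975
  [1.5→3.5]: (10.93+7.71)/2 × 2 = 18.64
  [3.5→6.5]: (7.71+3.14)/2 × 3 = 16.275
  [6.5→8.5]: (3.14+1.67)/2 × 2 = 4.81
  [8.5→9.5]: (1.67+1.22)/2 × 1 = 1.445
  Sum = 49.3675 mg/L·h
Tail: C_last/k_e = 1.22/0.317 = 3.849
AUC_0→∞ (intranasal spray) = 49.3675 + 3.849 = 53.2165 mg/L·h
F = (AUC_ev/D_ev)/(AUC_iv/D_iv) = (53.2165/200)/(79.5/200) = 0.2660825/0.3975 = 0.6694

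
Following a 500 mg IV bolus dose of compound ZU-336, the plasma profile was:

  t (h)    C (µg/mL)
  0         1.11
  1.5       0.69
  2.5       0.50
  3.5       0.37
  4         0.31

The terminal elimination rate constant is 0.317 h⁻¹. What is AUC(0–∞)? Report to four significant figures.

AUC = 3.528 µg/mL·h

Trapezoidal AUC_0→4:
  [0→1.5]: (1.11+0.69)/2 × 1.5 = 1.35
  [1.5→2.5]: (0.69+0.50)/2 × 1 = 0.595
  [2.5→3.5]: (0.50+0.37)/2 × 1 = 0.435
  [3.5→4]: (0.37+0.31)/2 × 0.5 = 0.17
  Sum = 2.55 µg/mL·h
Extrapolated tail: C_last / k_e = 0.31 / 0.317 = 0.978
AUC_0→∞ = 2.55 + 0.978 = 3.528 µg/mL·h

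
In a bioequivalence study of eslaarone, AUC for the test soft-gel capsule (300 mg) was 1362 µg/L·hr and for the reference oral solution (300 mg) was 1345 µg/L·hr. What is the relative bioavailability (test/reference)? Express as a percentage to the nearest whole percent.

F_rel = 101%

F_rel = (AUC_test/D_test) / (AUC_ref/D_ref)
      = (1362/300) / (1345/300)
      = 4.54 / 4.48333 = 1.0126 = 101.26%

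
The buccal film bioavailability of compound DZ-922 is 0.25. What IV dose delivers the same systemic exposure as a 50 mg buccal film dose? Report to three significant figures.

D_iv = 12.5 mg

Systemic exposure from an extravascular dose = F × D_ev, so the equivalent IV dose is F × D_ev.
D_iv = F × D_ev = 0.25 × 50 = 12.5 mg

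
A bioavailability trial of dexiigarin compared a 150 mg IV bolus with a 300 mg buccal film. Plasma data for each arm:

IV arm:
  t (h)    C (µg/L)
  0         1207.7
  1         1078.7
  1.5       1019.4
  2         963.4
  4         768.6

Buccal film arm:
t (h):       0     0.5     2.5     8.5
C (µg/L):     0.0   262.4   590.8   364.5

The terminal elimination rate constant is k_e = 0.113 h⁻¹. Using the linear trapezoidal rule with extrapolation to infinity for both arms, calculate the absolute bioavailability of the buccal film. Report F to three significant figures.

Trapezoidal AUC_0→4 (IV):
  [0→1]: (1207.7+1078.7)/2 × 1 = 1143.2
  [1→1.5]: (1078.7+1019.4)/2 × 0.5 = 524.525
  [1.5→2]: (1019.4+963.4)/2 × 0.5 = 495.7
  [2→4]: (963.4+768.6)/2 × 2 = 1732.0
  Sum = 3895.425 µg/L·h
IV tail: 768.6/0.113 = 6801.770; AUC_iv,0→∞ = 3895.425 + 6801.770 = 10697.195 µg/L·h
Trapezoidal AUC_0→8.5 (buccal film):
  [0→0.5]: (0.0+262.4)/2 × 0.5 = 65.6
  [0.5→2.5]: (262.4+590.8)/2 × 2 = 853.2
  [2.5→8.5]: (590.8+364.5)/2 × 6 = 2865.9
  Sum = 3784.7 µg/L·h
buccal film tail: 364.5/0.113 = 3225.664; AUC_ev,0→∞ = 3784.7 + 3225.664 = 7010.364 µg/L·h
F = (AUC_ev/D_ev)/(AUC_iv/D_iv) = (7010.364/300)/(10697.195/150) = 23.36788/71.3146 = 0.3277

F = 0.328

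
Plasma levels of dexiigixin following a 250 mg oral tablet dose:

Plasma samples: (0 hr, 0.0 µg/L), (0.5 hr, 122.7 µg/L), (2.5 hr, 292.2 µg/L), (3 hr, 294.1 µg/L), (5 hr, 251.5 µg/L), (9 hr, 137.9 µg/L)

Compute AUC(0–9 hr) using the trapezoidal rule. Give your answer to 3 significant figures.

AUC = 1920 µg/L·hr

Trapezoidal AUC_0→9:
  [0→0.5]: (0.0+122.7)/2 × 0.5 = 30.675
  [0.5→2.5]: (122.7+292.2)/2 × 2 = 414.9
  [2.5→3]: (292.2+294.1)/2 × 0.5 = 146.575
  [3→5]: (294.1+251.5)/2 × 2 = 545.6
  [5→9]: (251.5+137.9)/2 × 4 = 778.8
  Sum = 1916.55 µg/L·hr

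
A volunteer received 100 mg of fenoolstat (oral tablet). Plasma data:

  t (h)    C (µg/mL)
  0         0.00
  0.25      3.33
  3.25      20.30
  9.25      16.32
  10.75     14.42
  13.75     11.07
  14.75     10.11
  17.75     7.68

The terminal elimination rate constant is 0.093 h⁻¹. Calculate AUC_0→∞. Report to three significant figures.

AUC = 327 µg/mL·h

Trapezoidal AUC_0→17.75:
  [0→0.25]: (0.00+3.33)/2 × 0.25 = 0.41625
  [0.25→3.25]: (3.33+20.30)/2 × 3 = 35.445
  [3.25→9.25]: (20.30+16.32)/2 × 6 = 109.86
  [9.25→10.75]: (16.32+14.42)/2 × 1.5 = 23.055
  [10.75→13.75]: (14.42+11.07)/2 × 3 = 38.235
  [13.75→14.75]: (11.07+10.11)/2 × 1 = 10.59
  [14.75→17.75]: (10.11+7.68)/2 × 3 = 26.685
  Sum = 244.28625 µg/mL·h
Extrapolated tail: C_last / k_e = 7.68 / 0.093 = 82.581
AUC_0→∞ = 244.28625 + 82.581 = 326.86725 µg/mL·h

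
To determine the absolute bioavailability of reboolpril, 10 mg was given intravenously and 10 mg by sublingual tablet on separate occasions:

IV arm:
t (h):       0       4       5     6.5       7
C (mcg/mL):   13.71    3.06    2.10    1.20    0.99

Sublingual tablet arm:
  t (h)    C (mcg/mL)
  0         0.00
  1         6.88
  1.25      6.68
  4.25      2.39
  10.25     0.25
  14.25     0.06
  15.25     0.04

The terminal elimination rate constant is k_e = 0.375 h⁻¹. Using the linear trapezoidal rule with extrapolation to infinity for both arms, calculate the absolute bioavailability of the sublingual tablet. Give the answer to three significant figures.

F = 0.657

Trapezoidal AUC_0→7 (IV):
  [0→4]: (13.71+3.06)/2 × 4 = 33.54
  [4→5]: (3.06+2.10)/2 × 1 = 2.58
  [5→6.5]: (2.10+1.20)/2 × 1.5 = 2.475
  [6.5→7]: (1.20+0.99)/2 × 0.5 = 0.5475
  Sum = 39.1425 mcg/mL·h
IV tail: 0.99/0.375 = 2.640; AUC_iv,0→∞ = 39.1425 + 2.640 = 41.7825 mcg/mL·h
Trapezoidal AUC_0→15.25 (sublingual tablet):
  [0→1]: (0.00+6.88)/2 × 1 = 3.44
  [1→1.25]: (6.88+6.68)/2 × 0.25 = 1.695
  [1.25→4.25]: (6.68+2.39)/2 × 3 = 13.605
  [4.25→10.25]: (2.39+0.25)/2 × 6 = 7.92
  [10.25→14.25]: (0.25+0.06)/2 × 4 = 0.62
  [14.25→15.25]: (0.06+0.04)/2 × 1 = 0.05
  Sum = 27.33 mcg/mL·h
sublingual tablet tail: 0.04/0.375 = 0.107; AUC_ev,0→∞ = 27.33 + 0.107 = 27.437 mcg/mL·h
F = (AUC_ev/D_ev)/(AUC_iv/D_iv) = (27.437/10)/(41.7825/10) = 2.7437/4.17825 = 0.6567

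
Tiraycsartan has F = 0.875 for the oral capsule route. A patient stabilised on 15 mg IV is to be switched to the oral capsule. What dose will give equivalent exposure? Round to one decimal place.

D_oral = 17.1 mg

For equal systemic exposure: F × D_ev = D_iv
D_ev = D_iv / F = 15 / 0.875 = 17.1429 mg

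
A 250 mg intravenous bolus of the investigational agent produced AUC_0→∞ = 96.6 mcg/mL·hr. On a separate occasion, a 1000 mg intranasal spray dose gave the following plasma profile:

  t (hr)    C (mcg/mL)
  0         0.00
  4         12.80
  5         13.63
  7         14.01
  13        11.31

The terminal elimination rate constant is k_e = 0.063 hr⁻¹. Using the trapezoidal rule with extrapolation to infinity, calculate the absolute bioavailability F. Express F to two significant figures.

F = 0.83

Trapezoidal AUC_0→13 (intranasal spray):
  [0→4]: (0.00+12.80)/2 × 4 = 25.6
  [4→5]: (12.80+13.63)/2 × 1 = 13.215
  [5→7]: (13.63+14.01)/2 × 2 = 27.64
  [7→13]: (14.01+11.31)/2 × 6 = 75.96
  Sum = 142.415 mcg/mL·hr
Tail: C_last/k_e = 11.31/0.063 = 179.524
AUC_0→∞ (intranasal spray) = 142.415 + 179.524 = 321.939 mcg/mL·hr
F = (AUC_ev/D_ev)/(AUC_iv/D_iv) = (321.939/1000)/(96.6/250) = 0.321939/0.3864 = 0.8332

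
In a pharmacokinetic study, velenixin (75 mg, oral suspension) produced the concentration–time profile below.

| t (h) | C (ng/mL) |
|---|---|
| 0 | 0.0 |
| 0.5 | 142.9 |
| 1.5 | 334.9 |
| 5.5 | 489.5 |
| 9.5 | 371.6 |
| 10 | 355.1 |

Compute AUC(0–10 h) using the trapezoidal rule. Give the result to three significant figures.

Trapezoidal AUC_0→10:
  [0→0.5]: (0.0+142.9)/2 × 0.5 = 35.725
  [0.5→1.5]: (142.9+334.9)/2 × 1 = 238.9
  [1.5→5.5]: (334.9+489.5)/2 × 4 = 1648.8
  [5.5→9.5]: (489.5+371.6)/2 × 4 = 1722.2
  [9.5→10]: (371.6+355.1)/2 × 0.5 = 181.675
  Sum = 3827.3 ng/mL·h

AUC = 3830 ng/mL·h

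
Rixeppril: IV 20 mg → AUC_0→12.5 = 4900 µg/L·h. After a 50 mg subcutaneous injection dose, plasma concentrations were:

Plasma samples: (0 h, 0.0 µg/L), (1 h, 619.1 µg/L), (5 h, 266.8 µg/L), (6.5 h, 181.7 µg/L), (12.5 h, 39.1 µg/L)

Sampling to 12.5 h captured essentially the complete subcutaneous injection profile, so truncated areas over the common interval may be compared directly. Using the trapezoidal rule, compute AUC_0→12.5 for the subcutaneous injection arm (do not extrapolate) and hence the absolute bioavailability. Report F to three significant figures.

F = 0.251

Trapezoidal AUC_0→12.5 (subcutaneous injection):
  [0→1]: (0.0+619.1)/2 × 1 = 309.55
  [1→5]: (619.1+266.8)/2 × 4 = 1771.8
  [5→6.5]: (266.8+181.7)/2 × 1.5 = 336.375
  [6.5→12.5]: (181.7+39.1)/2 × 6 = 662.4
  Sum = 3080.125 µg/L·h
F = (AUC_ev/D_ev)/(AUC_iv/D_iv) = (3080.125/50)/(4900/20) = 61.6025/245 = 0.2514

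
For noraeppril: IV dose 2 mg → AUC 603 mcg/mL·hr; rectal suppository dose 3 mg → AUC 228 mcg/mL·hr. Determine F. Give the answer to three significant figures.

F = 0.252

F = (AUC_ev / D_ev) / (AUC_iv / D_iv)
  = (228/3) / (603/2)
  = 76 / 301.5 = 0.2521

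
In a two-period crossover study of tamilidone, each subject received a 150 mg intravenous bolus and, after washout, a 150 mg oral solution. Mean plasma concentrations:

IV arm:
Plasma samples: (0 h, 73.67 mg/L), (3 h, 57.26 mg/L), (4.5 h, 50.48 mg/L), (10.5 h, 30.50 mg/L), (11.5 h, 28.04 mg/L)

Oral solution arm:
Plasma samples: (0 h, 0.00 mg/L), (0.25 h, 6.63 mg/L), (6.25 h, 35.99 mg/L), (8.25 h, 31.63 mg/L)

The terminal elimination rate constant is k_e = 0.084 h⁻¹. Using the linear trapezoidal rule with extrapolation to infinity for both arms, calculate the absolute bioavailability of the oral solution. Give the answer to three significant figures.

F = 0.649

Trapezoidal AUC_0→11.5 (IV):
  [0→3]: (73.67+57.26)/2 × 3 = 196.395
  [3→4.5]: (57.26+50.48)/2 × 1.5 = 80.805
  [4.5→10.5]: (50.48+30.50)/2 × 6 = 242.94
  [10.5→11.5]: (30.50+28.04)/2 × 1 = 29.27
  Sum = 549.41 mg/L·h
IV tail: 28.04/0.084 = 333.810; AUC_iv,0→∞ = 549.41 + 333.810 = 883.22 mg/L·h
Trapezoidal AUC_0→8.25 (oral solution):
  [0→0.25]: (0.00+6.63)/2 × 0.25 = 0.82875
  [0.25→6.25]: (6.63+35.99)/2 × 6 = 127.86
  [6.25→8.25]: (35.99+31.63)/2 × 2 = 67.62
  Sum = 196.30875 mg/L·h
oral solution tail: 31.63/0.084 = 376.548; AUC_ev,0→∞ = 196.30875 + 376.548 = 572.85675 mg/L·h
F = (AUC_ev/D_ev)/(AUC_iv/D_iv) = (572.85675/150)/(883.22/150) = 3.819045/5.88813 = 0.6486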